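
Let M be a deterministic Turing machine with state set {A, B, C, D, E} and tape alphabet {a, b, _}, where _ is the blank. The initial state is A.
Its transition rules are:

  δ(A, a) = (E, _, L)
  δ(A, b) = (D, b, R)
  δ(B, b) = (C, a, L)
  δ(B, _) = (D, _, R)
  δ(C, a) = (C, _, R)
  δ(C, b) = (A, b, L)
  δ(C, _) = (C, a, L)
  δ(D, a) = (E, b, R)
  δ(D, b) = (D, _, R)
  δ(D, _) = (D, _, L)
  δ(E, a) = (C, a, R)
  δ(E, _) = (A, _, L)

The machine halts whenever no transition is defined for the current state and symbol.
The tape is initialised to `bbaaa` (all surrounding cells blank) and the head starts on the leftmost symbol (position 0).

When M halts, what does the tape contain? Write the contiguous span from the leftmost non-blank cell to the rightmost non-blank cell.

b_baaaa

state=A head=0 tape=[b]baaa__   (A,b)→(D,b,R)
state=D head=1 tape=b[b]aaa__   (D,b)→(D,_,R)
state=D head=2 tape=b_[a]aa__   (D,a)→(E,b,R)
state=E head=3 tape=b_b[a]a__   (E,a)→(C,a,R)
state=C head=4 tape=b_ba[a]__   (C,a)→(C,_,R)
state=C head=5 tape=b_ba_[_]_   (C,_)→(C,a,L)
state=C head=4 tape=b_ba[_]a_   (C,_)→(C,a,L)
state=C head=3 tape=b_b[a]aa_   (C,a)→(C,_,R)
state=C head=4 tape=b_b_[a]a_   (C,a)→(C,_,R)
state=C head=5 tape=b_b__[a]_   (C,a)→(C,_,R)
state=C head=6 tape=b_b___[_]   (C,_)→(C,a,L)
state=C head=5 tape=b_b__[_]a   (C,_)→(C,a,L)
state=C head=4 tape=b_b_[_]aa   (C,_)→(C,a,L)
state=C head=3 tape=b_b[_]aaa   (C,_)→(C,a,L)
state=C head=2 tape=b_[b]aaaa   (C,b)→(A,b,L)
state=A head=1 tape=b[_]baaaa
The non-blank tape span at halt is b_baaaa.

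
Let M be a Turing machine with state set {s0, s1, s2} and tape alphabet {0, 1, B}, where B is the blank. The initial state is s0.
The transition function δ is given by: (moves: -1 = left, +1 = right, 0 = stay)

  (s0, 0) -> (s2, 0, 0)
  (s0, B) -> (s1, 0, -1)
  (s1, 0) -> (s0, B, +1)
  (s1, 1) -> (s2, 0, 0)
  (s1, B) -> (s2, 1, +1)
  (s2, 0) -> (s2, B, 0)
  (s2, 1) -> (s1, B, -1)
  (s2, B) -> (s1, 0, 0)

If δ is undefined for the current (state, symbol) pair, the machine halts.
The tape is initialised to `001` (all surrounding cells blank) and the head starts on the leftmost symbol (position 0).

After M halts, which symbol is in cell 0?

B

state=s0 head=0 tape=[0]01   (s0,0)→(s2,0,0)
state=s2 head=0 tape=[0]01   (s2,0)→(s2,B,0)
state=s2 head=0 tape=[B]01   (s2,B)→(s1,0,0)
state=s1 head=0 tape=[0]01   (s1,0)→(s0,B,+1)
state=s0 head=1 tape=B[0]1   (s0,0)→(s2,0,0)
state=s2 head=1 tape=B[0]1   (s2,0)→(s2,B,0)
state=s2 head=1 tape=B[B]1   (s2,B)→(s1,0,0)
state=s1 head=1 tape=B[0]1   (s1,0)→(s0,B,+1)
state=s0 head=2 tape=BB[1]
Cell 0 holds B when M halts.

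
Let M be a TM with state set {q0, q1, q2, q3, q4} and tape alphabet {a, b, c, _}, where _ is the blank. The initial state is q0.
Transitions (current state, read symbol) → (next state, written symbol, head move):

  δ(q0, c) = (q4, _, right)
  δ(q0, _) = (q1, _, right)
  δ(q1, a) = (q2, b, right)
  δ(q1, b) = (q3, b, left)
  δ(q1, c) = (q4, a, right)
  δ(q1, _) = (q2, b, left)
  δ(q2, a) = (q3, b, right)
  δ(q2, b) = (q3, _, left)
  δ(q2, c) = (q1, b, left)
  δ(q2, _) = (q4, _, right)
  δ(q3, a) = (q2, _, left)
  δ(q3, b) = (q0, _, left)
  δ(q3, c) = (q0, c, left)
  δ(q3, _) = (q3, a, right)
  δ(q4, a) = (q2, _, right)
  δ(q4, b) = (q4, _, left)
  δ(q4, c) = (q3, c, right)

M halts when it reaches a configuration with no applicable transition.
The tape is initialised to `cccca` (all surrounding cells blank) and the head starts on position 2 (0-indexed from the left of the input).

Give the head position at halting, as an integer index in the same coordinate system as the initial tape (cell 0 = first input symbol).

1

q0 | cc[c]ca   read c → write _, move right, go to q4
q4 | cc_[c]a   read c → write c, move right, go to q3
q3 | cc_c[a]   read a → write _, move left, go to q2
q2 | cc_[c]_   read c → write b, move left, go to q1
q1 | cc[_]b_   read _ → write b, move left, go to q2
q2 | c[c]bb_   read c → write b, move left, go to q1
q1 | [c]bbb_   read c → write a, move right, go to q4
q4 | a[b]bb_   read b → write _, move left, go to q4
q4 | [a]_bb_   read a → write _, move right, go to q2
q2 | _[_]bb_   read _ → write _, move right, go to q4
q4 | __[b]b_   read b → write _, move left, go to q4
q4 | _[_]_b_
At halt the head is at cell 1.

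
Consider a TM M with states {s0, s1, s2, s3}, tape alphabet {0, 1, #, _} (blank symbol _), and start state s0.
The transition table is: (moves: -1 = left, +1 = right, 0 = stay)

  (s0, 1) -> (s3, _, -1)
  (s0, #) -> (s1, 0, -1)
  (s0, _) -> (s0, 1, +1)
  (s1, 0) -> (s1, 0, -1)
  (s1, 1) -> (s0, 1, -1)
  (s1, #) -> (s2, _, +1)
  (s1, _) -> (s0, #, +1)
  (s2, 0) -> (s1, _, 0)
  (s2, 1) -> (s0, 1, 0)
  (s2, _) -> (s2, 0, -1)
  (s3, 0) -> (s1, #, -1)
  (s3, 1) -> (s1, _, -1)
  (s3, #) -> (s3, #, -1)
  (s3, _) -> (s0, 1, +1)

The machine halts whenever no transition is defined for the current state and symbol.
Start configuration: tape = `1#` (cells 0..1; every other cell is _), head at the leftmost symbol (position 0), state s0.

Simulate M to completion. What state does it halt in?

state=s0 head=0 tape=____[1]#   (s0,1)→(s3,_,-1)
state=s3 head=-1 tape=___[_]_#   (s3,_)→(s0,1,+1)
state=s0 head=0 tape=___1[_]#   (s0,_)→(s0,1,+1)
state=s0 head=1 tape=___11[#]   (s0,#)→(s1,0,-1)
state=s1 head=0 tape=___1[1]0   (s1,1)→(s0,1,-1)
state=s0 head=-1 tape=___[1]10   (s0,1)→(s3,_,-1)
state=s3 head=-2 tape=__[_]_10   (s3,_)→(s0,1,+1)
state=s0 head=-1 tape=__1[_]10   (s0,_)→(s0,1,+1)
state=s0 head=0 tape=__11[1]0   (s0,1)→(s3,_,-1)
state=s3 head=-1 tape=__1[1]_0   (s3,1)→(s1,_,-1)
state=s1 head=-2 tape=__[1]__0   (s1,1)→(s0,1,-1)
state=s0 head=-3 tape=_[_]1__0   (s0,_)→(s0,1,+1)
state=s0 head=-2 tape=_1[1]__0   (s0,1)→(s3,_,-1)
state=s3 head=-3 tape=_[1]___0   (s3,1)→(s1,_,-1)
state=s1 head=-4 tape=[_]____0   (s1,_)→(s0,#,+1)
state=s0 head=-3 tape=#[_]___0   (s0,_)→(s0,1,+1)
state=s0 head=-2 tape=#1[_]__0   (s0,_)→(s0,1,+1)
state=s0 head=-1 tape=#11[_]_0   (s0,_)→(s0,1,+1)
state=s0 head=0 tape=#111[_]0   (s0,_)→(s0,1,+1)
state=s0 head=1 tape=#1111[0]
No transition is defined for (s0, 0); M halts in state s0.

s0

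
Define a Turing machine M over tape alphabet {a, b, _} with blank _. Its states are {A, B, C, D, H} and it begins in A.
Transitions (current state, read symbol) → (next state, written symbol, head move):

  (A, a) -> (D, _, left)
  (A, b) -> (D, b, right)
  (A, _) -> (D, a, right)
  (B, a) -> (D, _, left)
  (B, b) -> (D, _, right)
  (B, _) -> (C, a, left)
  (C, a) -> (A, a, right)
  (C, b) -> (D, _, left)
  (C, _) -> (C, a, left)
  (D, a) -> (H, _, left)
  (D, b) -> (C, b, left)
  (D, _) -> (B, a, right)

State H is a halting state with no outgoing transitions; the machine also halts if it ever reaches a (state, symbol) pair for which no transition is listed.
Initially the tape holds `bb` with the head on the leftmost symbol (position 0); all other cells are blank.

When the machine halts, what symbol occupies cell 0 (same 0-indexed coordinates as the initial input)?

state=A head=0 tape=__[b]b   (A,b)→(D,b,right)
state=D head=1 tape=__b[b]   (D,b)→(C,b,left)
state=C head=0 tape=__[b]b   (C,b)→(D,_,left)
state=D head=-1 tape=_[_]_b   (D,_)→(B,a,right)
state=B head=0 tape=_a[_]b   (B,_)→(C,a,left)
state=C head=-1 tape=_[a]ab   (C,a)→(A,a,right)
state=A head=0 tape=_a[a]b   (A,a)→(D,_,left)
state=D head=-1 tape=_[a]_b   (D,a)→(H,_,left)
state=H head=-2 tape=[_]__b
Cell 0 holds _ when M halts.

_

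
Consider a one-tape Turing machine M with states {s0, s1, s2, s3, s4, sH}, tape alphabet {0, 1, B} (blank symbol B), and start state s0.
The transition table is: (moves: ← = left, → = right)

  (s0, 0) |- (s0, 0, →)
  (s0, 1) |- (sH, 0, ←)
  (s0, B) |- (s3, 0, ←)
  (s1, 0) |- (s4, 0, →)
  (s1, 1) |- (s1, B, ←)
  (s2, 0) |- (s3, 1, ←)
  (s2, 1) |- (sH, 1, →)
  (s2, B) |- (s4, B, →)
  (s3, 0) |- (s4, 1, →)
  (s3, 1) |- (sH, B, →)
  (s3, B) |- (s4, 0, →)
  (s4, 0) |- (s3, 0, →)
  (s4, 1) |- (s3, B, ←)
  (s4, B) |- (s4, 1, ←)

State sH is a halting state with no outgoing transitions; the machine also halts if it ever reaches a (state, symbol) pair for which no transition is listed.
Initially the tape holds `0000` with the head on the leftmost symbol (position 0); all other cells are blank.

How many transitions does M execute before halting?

11

state=s0 head=0 tape=[0]000BBBB   (s0,0)→(s0,0,→)
state=s0 head=1 tape=0[0]00BBBB   (s0,0)→(s0,0,→)
state=s0 head=2 tape=00[0]0BBBB   (s0,0)→(s0,0,→)
state=s0 head=3 tape=000[0]BBBB   (s0,0)→(s0,0,→)
state=s0 head=4 tape=0000[B]BBB   (s0,B)→(s3,0,←)
state=s3 head=3 tape=000[0]0BBB   (s3,0)→(s4,1,→)
state=s4 head=4 tape=0001[0]BBB   (s4,0)→(s3,0,→)
state=s3 head=5 tape=00010[B]BB   (s3,B)→(s4,0,→)
state=s4 head=6 tape=000100[B]B   (s4,B)→(s4,1,←)
state=s4 head=5 tape=00010[0]1B   (s4,0)→(s3,0,→)
state=s3 head=6 tape=000100[1]B   (s3,1)→(sH,B,→)
state=sH head=7 tape=000100B[B]
M halts after 11 transitions.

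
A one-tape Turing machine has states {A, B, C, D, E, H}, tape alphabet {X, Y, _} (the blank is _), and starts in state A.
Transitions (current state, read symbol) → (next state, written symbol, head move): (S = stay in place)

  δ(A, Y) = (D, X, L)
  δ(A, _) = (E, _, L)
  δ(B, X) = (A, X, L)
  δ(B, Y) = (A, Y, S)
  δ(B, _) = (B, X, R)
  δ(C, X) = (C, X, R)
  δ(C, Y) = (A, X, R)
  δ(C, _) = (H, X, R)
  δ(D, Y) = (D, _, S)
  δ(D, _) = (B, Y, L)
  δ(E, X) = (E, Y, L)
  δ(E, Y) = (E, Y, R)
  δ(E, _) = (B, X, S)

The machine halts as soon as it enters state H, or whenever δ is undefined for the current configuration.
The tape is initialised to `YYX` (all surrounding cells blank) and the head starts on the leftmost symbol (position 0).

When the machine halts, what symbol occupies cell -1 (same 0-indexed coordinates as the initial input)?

state=A head=0 tape=__[Y]YX   (A,Y)→(D,X,L)
state=D head=-1 tape=_[_]XYX   (D,_)→(B,Y,L)
state=B head=-2 tape=[_]YXYX   (B,_)→(B,X,R)
state=B head=-1 tape=X[Y]XYX   (B,Y)→(A,Y,S)
state=A head=-1 tape=X[Y]XYX   (A,Y)→(D,X,L)
state=D head=-2 tape=[X]XXYX
Cell -1 holds X when M halts.

X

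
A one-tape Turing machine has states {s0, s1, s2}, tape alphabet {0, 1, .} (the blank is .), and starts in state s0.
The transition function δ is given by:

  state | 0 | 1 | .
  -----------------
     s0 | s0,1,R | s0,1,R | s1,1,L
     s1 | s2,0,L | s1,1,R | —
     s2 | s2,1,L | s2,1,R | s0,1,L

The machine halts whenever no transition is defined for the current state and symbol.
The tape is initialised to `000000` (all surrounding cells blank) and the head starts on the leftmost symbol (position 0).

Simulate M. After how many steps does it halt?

9

s0 | [0]00000..   read 0 → write 1, move R, go to s0
s0 | 1[0]0000..   read 0 → write 1, move R, go to s0
s0 | 11[0]000..   read 0 → write 1, move R, go to s0
s0 | 111[0]00..   read 0 → write 1, move R, go to s0
s0 | 1111[0]0..   read 0 → write 1, move R, go to s0
s0 | 11111[0]..   read 0 → write 1, move R, go to s0
s0 | 111111[.].   read . → write 1, move L, go to s1
s1 | 11111[1]1.   read 1 → write 1, move R, go to s1
s1 | 111111[1].   read 1 → write 1, move R, go to s1
s1 | 1111111[.]
M halts after 9 transitions.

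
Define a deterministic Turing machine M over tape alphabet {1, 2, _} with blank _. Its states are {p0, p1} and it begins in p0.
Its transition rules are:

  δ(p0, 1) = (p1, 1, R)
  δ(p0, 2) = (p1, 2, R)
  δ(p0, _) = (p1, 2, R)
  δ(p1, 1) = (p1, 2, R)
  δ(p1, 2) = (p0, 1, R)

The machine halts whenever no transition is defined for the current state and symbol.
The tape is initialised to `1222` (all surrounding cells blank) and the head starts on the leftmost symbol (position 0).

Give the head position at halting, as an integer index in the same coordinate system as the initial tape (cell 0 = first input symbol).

5

p0 | [1]222__   read 1 → write 1, move R, go to p1
p1 | 1[2]22__   read 2 → write 1, move R, go to p0
p0 | 11[2]2__   read 2 → write 2, move R, go to p1
p1 | 112[2]__   read 2 → write 1, move R, go to p0
p0 | 1121[_]_   read _ → write 2, move R, go to p1
p1 | 11212[_]
At halt the head is at cell 5.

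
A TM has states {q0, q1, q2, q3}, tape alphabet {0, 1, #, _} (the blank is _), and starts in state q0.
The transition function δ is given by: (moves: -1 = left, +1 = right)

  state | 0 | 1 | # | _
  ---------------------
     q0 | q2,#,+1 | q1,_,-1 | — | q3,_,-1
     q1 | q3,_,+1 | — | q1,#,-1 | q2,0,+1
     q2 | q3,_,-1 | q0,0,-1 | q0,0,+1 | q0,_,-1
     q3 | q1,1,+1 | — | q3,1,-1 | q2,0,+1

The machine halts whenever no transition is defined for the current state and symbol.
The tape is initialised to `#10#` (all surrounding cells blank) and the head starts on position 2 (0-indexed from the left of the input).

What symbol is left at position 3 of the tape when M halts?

q0 | #1[0]#__   read 0 → write #, move +1, go to q2
q2 | #1#[#]__   read # → write 0, move +1, go to q0
q0 | #1#0[_]_   read _ → write _, move -1, go to q3
q3 | #1#[0]__   read 0 → write 1, move +1, go to q1
q1 | #1#1[_]_   read _ → write 0, move +1, go to q2
q2 | #1#10[_]   read _ → write _, move -1, go to q0
q0 | #1#1[0]_   read 0 → write #, move +1, go to q2
q2 | #1#1#[_]   read _ → write _, move -1, go to q0
q0 | #1#1[#]_
Cell 3 holds 1 when M halts.

1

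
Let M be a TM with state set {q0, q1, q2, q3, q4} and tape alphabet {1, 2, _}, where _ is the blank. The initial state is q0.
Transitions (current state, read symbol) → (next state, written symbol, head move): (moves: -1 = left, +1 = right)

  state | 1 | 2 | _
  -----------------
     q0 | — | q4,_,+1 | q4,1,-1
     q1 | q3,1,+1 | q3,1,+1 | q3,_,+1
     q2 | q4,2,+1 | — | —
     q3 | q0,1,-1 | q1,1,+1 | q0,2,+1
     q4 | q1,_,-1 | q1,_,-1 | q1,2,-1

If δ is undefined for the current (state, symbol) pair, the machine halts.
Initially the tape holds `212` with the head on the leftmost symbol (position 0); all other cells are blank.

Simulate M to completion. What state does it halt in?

q0

q0 | [2]12____   read 2 → write _, move +1, go to q4
q4 | _[1]2____   read 1 → write _, move -1, go to q1
q1 | [_]_2____   read _ → write _, move +1, go to q3
q3 | _[_]2____   read _ → write 2, move +1, go to q0
q0 | _2[2]____   read 2 → write _, move +1, go to q4
q4 | _2_[_]___   read _ → write 2, move -1, go to q1
q1 | _2[_]2___   read _ → write _, move +1, go to q3
q3 | _2_[2]___   read 2 → write 1, move +1, go to q1
q1 | _2_1[_]__   read _ → write _, move +1, go to q3
q3 | _2_1_[_]_   read _ → write 2, move +1, go to q0
q0 | _2_1_2[_]   read _ → write 1, move -1, go to q4
q4 | _2_1_[2]1   read 2 → write _, move -1, go to q1
q1 | _2_1[_]_1   read _ → write _, move +1, go to q3
q3 | _2_1_[_]1   read _ → write 2, move +1, go to q0
q0 | _2_1_2[1]
No transition is defined for (q0, 1); M halts in state q0.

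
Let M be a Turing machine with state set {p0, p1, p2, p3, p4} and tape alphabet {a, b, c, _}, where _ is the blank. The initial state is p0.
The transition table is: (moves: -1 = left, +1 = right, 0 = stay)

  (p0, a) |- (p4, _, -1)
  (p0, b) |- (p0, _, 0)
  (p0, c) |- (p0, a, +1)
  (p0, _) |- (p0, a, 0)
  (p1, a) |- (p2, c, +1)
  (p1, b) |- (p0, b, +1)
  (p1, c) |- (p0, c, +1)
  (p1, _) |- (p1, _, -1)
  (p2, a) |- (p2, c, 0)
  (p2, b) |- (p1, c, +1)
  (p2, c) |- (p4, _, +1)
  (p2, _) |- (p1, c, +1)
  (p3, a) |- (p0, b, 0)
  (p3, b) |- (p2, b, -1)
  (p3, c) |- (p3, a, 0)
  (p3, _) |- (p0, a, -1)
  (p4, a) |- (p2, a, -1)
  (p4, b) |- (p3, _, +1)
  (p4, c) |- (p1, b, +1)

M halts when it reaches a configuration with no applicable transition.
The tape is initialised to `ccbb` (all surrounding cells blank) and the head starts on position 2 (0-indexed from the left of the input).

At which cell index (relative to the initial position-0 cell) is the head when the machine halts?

p0 | _cc[b]b   read b → write _, move 0, go to p0
p0 | _cc[_]b   read _ → write a, move 0, go to p0
p0 | _cc[a]b   read a → write _, move -1, go to p4
p4 | _c[c]_b   read c → write b, move +1, go to p1
p1 | _cb[_]b   read _ → write _, move -1, go to p1
p1 | _c[b]_b   read b → write b, move +1, go to p0
p0 | _cb[_]b   read _ → write a, move 0, go to p0
p0 | _cb[a]b   read a → write _, move -1, go to p4
p4 | _c[b]_b   read b → write _, move +1, go to p3
p3 | _c_[_]b   read _ → write a, move -1, go to p0
p0 | _c[_]ab   read _ → write a, move 0, go to p0
p0 | _c[a]ab   read a → write _, move -1, go to p4
p4 | _[c]_ab   read c → write b, move +1, go to p1
p1 | _b[_]ab   read _ → write _, move -1, go to p1
p1 | _[b]_ab   read b → write b, move +1, go to p0
p0 | _b[_]ab   read _ → write a, move 0, go to p0
p0 | _b[a]ab   read a → write _, move -1, go to p4
p4 | _[b]_ab   read b → write _, move +1, go to p3
p3 | __[_]ab   read _ → write a, move -1, go to p0
p0 | _[_]aab   read _ → write a, move 0, go to p0
p0 | _[a]aab   read a → write _, move -1, go to p4
p4 | [_]_aab
At halt the head is at cell -1.

-1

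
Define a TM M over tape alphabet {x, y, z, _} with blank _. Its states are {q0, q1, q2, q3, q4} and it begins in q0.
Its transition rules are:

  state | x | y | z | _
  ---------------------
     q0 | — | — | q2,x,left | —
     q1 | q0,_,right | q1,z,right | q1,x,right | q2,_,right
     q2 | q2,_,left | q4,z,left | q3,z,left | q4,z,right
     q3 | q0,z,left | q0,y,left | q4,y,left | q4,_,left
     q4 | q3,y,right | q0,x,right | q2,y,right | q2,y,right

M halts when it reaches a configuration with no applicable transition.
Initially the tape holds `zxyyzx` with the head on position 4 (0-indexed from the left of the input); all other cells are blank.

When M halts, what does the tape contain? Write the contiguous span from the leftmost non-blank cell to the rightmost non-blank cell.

state=q0 head=4 tape=__zxyy[z]x   (q0,z)→(q2,x,left)
state=q2 head=3 tape=__zxy[y]xx   (q2,y)→(q4,z,left)
state=q4 head=2 tape=__zx[y]zxx   (q4,y)→(q0,x,right)
state=q0 head=3 tape=__zxx[z]xx   (q0,z)→(q2,x,left)
state=q2 head=2 tape=__zx[x]xxx   (q2,x)→(q2,_,left)
state=q2 head=1 tape=__z[x]_xxx   (q2,x)→(q2,_,left)
state=q2 head=0 tape=__[z]__xxx   (q2,z)→(q3,z,left)
state=q3 head=-1 tape=_[_]z__xxx   (q3,_)→(q4,_,left)
state=q4 head=-2 tape=[_]_z__xxx   (q4,_)→(q2,y,right)
state=q2 head=-1 tape=y[_]z__xxx   (q2,_)→(q4,z,right)
state=q4 head=0 tape=yz[z]__xxx   (q4,z)→(q2,y,right)
state=q2 head=1 tape=yzy[_]_xxx   (q2,_)→(q4,z,right)
state=q4 head=2 tape=yzyz[_]xxx   (q4,_)→(q2,y,right)
state=q2 head=3 tape=yzyzy[x]xx   (q2,x)→(q2,_,left)
state=q2 head=2 tape=yzyz[y]_xx   (q2,y)→(q4,z,left)
state=q4 head=1 tape=yzy[z]z_xx   (q4,z)→(q2,y,right)
state=q2 head=2 tape=yzyy[z]_xx   (q2,z)→(q3,z,left)
state=q3 head=1 tape=yzy[y]z_xx   (q3,y)→(q0,y,left)
state=q0 head=0 tape=yz[y]yz_xx
The non-blank tape span at halt is yzyyz_xx.

yzyyz_xx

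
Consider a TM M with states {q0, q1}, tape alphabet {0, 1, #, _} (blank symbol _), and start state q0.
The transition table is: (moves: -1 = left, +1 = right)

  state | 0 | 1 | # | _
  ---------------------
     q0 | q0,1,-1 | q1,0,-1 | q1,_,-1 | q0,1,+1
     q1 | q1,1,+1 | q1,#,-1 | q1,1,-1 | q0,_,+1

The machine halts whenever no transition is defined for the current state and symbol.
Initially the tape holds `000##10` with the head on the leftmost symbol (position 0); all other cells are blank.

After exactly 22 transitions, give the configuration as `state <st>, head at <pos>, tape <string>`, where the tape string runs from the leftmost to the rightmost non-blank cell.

q0 | ___[0]00##10   read 0 → write 1, move -1, go to q0
q0 | __[_]100##10   read _ → write 1, move +1, go to q0
q0 | __1[1]00##10   read 1 → write 0, move -1, go to q1
q1 | __[1]000##10   read 1 → write #, move -1, go to q1
q1 | _[_]#000##10   read _ → write _, move +1, go to q0
q0 | __[#]000##10   read # → write _, move -1, go to q1
q1 | _[_]_000##10   read _ → write _, move +1, go to q0
q0 | __[_]000##10   read _ → write 1, move +1, go to q0
q0 | __1[0]00##10   read 0 → write 1, move -1, go to q0
q0 | __[1]100##10   read 1 → write 0, move -1, go to q1
q1 | _[_]0100##10   read _ → write _, move +1, go to q0
q0 | __[0]100##10   read 0 → write 1, move -1, go to q0
q0 | _[_]1100##10   read _ → write 1, move +1, go to q0
q0 | _1[1]100##10   read 1 → write 0, move -1, go to q1
q1 | _[1]0100##10   read 1 → write #, move -1, go to q1
q1 | [_]#0100##10   read _ → write _, move +1, go to q0
q0 | _[#]0100##10   read # → write _, move -1, go to q1
q1 | [_]_0100##10   read _ → write _, move +1, go to q0
q0 | _[_]0100##10   read _ → write 1, move +1, go to q0
q0 | _1[0]100##10   read 0 → write 1, move -1, go to q0
q0 | _[1]1100##10   read 1 → write 0, move -1, go to q1
q1 | [_]01100##10   read _ → write _, move +1, go to q0
q0 | _[0]1100##10
After 22 steps: state q0, head at -2, tape 01100##10.

state q0, head at -2, tape 01100##10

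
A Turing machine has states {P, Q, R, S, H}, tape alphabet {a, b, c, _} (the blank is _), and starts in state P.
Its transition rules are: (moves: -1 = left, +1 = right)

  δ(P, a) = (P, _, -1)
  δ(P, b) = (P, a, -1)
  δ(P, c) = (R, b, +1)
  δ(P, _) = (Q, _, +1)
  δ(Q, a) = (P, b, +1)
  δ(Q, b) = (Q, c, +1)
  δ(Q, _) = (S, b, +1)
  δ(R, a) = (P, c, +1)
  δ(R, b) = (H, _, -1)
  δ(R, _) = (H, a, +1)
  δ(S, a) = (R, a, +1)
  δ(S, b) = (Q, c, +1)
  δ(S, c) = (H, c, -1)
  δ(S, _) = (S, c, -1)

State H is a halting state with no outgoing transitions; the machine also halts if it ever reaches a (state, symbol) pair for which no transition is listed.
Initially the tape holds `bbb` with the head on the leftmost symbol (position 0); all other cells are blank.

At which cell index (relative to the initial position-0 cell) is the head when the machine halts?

4

state=P head=0 tape=_[b]bb__   (P,b)→(P,a,-1)
state=P head=-1 tape=[_]abb__   (P,_)→(Q,_,+1)
state=Q head=0 tape=_[a]bb__   (Q,a)→(P,b,+1)
state=P head=1 tape=_b[b]b__   (P,b)→(P,a,-1)
state=P head=0 tape=_[b]ab__   (P,b)→(P,a,-1)
state=P head=-1 tape=[_]aab__   (P,_)→(Q,_,+1)
state=Q head=0 tape=_[a]ab__   (Q,a)→(P,b,+1)
state=P head=1 tape=_b[a]b__   (P,a)→(P,_,-1)
state=P head=0 tape=_[b]_b__   (P,b)→(P,a,-1)
state=P head=-1 tape=[_]a_b__   (P,_)→(Q,_,+1)
state=Q head=0 tape=_[a]_b__   (Q,a)→(P,b,+1)
state=P head=1 tape=_b[_]b__   (P,_)→(Q,_,+1)
state=Q head=2 tape=_b_[b]__   (Q,b)→(Q,c,+1)
state=Q head=3 tape=_b_c[_]_   (Q,_)→(S,b,+1)
state=S head=4 tape=_b_cb[_]   (S,_)→(S,c,-1)
state=S head=3 tape=_b_c[b]c   (S,b)→(Q,c,+1)
state=Q head=4 tape=_b_cc[c]
At halt the head is at cell 4.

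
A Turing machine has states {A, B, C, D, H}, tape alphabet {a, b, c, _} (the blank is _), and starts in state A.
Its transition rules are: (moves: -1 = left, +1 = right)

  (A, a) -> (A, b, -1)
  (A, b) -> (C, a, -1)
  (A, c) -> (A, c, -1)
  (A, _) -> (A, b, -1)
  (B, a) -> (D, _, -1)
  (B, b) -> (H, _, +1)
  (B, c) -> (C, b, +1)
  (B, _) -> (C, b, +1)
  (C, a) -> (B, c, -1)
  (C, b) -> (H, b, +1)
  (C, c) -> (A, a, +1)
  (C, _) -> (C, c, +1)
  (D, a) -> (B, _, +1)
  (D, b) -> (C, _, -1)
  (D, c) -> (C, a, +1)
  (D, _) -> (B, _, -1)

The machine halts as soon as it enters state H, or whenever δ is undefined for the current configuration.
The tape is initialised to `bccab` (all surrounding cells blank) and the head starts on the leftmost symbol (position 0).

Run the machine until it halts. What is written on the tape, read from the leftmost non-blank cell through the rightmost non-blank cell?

caccab

state=A head=0 tape=__[b]ccab   (A,b)→(C,a,-1)
state=C head=-1 tape=_[_]accab   (C,_)→(C,c,+1)
state=C head=0 tape=_c[a]ccab   (C,a)→(B,c,-1)
state=B head=-1 tape=_[c]cccab   (B,c)→(C,b,+1)
state=C head=0 tape=_b[c]ccab   (C,c)→(A,a,+1)
state=A head=1 tape=_ba[c]cab   (A,c)→(A,c,-1)
state=A head=0 tape=_b[a]ccab   (A,a)→(A,b,-1)
state=A head=-1 tape=_[b]bccab   (A,b)→(C,a,-1)
state=C head=-2 tape=[_]abccab   (C,_)→(C,c,+1)
state=C head=-1 tape=c[a]bccab   (C,a)→(B,c,-1)
state=B head=-2 tape=[c]cbccab   (B,c)→(C,b,+1)
state=C head=-1 tape=b[c]bccab   (C,c)→(A,a,+1)
state=A head=0 tape=ba[b]ccab   (A,b)→(C,a,-1)
state=C head=-1 tape=b[a]accab   (C,a)→(B,c,-1)
state=B head=-2 tape=[b]caccab   (B,b)→(H,_,+1)
state=H head=-1 tape=_[c]accab
The non-blank tape span at halt is caccab.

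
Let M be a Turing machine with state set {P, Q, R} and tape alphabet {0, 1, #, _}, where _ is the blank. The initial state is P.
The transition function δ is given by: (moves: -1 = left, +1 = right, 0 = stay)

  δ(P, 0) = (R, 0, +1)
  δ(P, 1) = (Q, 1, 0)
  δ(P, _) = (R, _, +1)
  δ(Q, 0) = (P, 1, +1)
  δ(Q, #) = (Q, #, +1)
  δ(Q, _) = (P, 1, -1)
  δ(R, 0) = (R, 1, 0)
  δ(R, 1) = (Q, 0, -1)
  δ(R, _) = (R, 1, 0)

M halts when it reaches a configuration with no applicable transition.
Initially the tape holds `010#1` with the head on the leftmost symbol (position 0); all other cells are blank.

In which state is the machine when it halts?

state=P head=0 tape=[0]10#1   (P,0)→(R,0,+1)
state=R head=1 tape=0[1]0#1   (R,1)→(Q,0,-1)
state=Q head=0 tape=[0]00#1   (Q,0)→(P,1,+1)
state=P head=1 tape=1[0]0#1   (P,0)→(R,0,+1)
state=R head=2 tape=10[0]#1   (R,0)→(R,1,0)
state=R head=2 tape=10[1]#1   (R,1)→(Q,0,-1)
state=Q head=1 tape=1[0]0#1   (Q,0)→(P,1,+1)
state=P head=2 tape=11[0]#1   (P,0)→(R,0,+1)
state=R head=3 tape=110[#]1
No transition is defined for (R, #); M halts in state R.

R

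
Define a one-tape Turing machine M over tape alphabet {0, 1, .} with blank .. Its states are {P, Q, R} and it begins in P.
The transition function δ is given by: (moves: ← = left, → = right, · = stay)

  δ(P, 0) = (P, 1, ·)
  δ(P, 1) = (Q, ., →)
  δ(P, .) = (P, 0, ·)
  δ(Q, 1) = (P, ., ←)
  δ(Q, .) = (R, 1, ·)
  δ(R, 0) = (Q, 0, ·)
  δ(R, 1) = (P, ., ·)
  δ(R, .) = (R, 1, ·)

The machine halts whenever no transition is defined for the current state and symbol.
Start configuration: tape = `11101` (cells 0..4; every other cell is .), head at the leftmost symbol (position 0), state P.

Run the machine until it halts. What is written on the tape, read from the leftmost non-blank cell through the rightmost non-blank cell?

state=P head=0 tape=[1]1101   (P,1)→(Q,.,→)
state=Q head=1 tape=.[1]101   (Q,1)→(P,.,←)
state=P head=0 tape=[.].101   (P,.)→(P,0,·)
state=P head=0 tape=[0].101   (P,0)→(P,1,·)
state=P head=0 tape=[1].101   (P,1)→(Q,.,→)
state=Q head=1 tape=.[.]101   (Q,.)→(R,1,·)
state=R head=1 tape=.[1]101   (R,1)→(P,.,·)
state=P head=1 tape=.[.]101   (P,.)→(P,0,·)
state=P head=1 tape=.[0]101   (P,0)→(P,1,·)
state=P head=1 tape=.[1]101   (P,1)→(Q,.,→)
state=Q head=2 tape=..[1]01   (Q,1)→(P,.,←)
state=P head=1 tape=.[.].01   (P,.)→(P,0,·)
state=P head=1 tape=.[0].01   (P,0)→(P,1,·)
state=P head=1 tape=.[1].01   (P,1)→(Q,.,→)
state=Q head=2 tape=..[.]01   (Q,.)→(R,1,·)
state=R head=2 tape=..[1]01   (R,1)→(P,.,·)
state=P head=2 tape=..[.]01   (P,.)→(P,0,·)
state=P head=2 tape=..[0]01   (P,0)→(P,1,·)
state=P head=2 tape=..[1]01   (P,1)→(Q,.,→)
state=Q head=3 tape=...[0]1
The non-blank tape span at halt is 01.

01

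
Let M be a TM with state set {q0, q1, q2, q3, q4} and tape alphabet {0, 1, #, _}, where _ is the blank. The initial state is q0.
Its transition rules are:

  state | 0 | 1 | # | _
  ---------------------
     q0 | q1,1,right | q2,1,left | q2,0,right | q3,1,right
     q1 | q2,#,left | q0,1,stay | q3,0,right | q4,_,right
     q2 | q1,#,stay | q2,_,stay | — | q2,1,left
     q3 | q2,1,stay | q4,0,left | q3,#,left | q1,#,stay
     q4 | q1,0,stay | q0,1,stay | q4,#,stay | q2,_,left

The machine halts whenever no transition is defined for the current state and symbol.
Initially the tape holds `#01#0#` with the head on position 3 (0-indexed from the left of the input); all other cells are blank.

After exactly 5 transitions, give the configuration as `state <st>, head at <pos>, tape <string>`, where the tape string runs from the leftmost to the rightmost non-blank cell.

state=q0 head=3 tape=#01[#]0#   (q0,#)→(q2,0,right)
state=q2 head=4 tape=#010[0]#   (q2,0)→(q1,#,stay)
state=q1 head=4 tape=#010[#]#   (q1,#)→(q3,0,right)
state=q3 head=5 tape=#0100[#]   (q3,#)→(q3,#,left)
state=q3 head=4 tape=#010[0]#   (q3,0)→(q2,1,stay)
state=q2 head=4 tape=#010[1]#
After 5 steps: state q2, head at 4, tape #0101#.

state q2, head at 4, tape #0101#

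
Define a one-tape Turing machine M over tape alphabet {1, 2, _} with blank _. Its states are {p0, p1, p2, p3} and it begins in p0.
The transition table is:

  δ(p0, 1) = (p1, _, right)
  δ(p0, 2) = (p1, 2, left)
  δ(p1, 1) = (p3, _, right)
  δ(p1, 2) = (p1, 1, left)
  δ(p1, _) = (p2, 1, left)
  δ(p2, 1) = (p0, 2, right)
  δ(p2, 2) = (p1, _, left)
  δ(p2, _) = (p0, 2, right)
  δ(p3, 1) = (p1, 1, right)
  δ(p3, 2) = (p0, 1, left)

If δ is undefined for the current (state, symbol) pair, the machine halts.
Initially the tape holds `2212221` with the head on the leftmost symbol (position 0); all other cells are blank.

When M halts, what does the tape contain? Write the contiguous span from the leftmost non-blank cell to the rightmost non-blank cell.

p0 | ____[2]212221   read 2 → write 2, move left, go to p1
p1 | ___[_]2212221   read _ → write 1, move left, go to p2
p2 | __[_]12212221   read _ → write 2, move right, go to p0
p0 | __2[1]2212221   read 1 → write _, move right, go to p1
p1 | __2_[2]212221   read 2 → write 1, move left, go to p1
p1 | __2[_]1212221   read _ → write 1, move left, go to p2
p2 | __[2]11212221   read 2 → write _, move left, go to p1
p1 | _[_]_11212221   read _ → write 1, move left, go to p2
p2 | [_]1_11212221   read _ → write 2, move right, go to p0
p0 | 2[1]_11212221   read 1 → write _, move right, go to p1
p1 | 2_[_]11212221   read _ → write 1, move left, go to p2
p2 | 2[_]111212221   read _ → write 2, move right, go to p0
p0 | 22[1]11212221   read 1 → write _, move right, go to p1
p1 | 22_[1]1212221   read 1 → write _, move right, go to p3
p3 | 22__[1]212221   read 1 → write 1, move right, go to p1
p1 | 22__1[2]12221   read 2 → write 1, move left, go to p1
p1 | 22__[1]112221   read 1 → write _, move right, go to p3
p3 | 22___[1]12221   read 1 → write 1, move right, go to p1
p1 | 22___1[1]2221   read 1 → write _, move right, go to p3
p3 | 22___1_[2]221   read 2 → write 1, move left, go to p0
p0 | 22___1[_]1221
The non-blank tape span at halt is 22___1_1221.

22___1_1221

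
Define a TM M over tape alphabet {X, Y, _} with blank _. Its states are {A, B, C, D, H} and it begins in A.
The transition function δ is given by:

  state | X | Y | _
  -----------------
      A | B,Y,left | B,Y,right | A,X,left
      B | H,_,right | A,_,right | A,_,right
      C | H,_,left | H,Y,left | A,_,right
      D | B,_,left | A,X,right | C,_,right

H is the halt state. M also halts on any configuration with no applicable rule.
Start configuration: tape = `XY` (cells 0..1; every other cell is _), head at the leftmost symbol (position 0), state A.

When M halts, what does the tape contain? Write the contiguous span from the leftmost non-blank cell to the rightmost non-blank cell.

Y_X

state=A head=0 tape=_[X]Y_   (A,X)→(B,Y,left)
state=B head=-1 tape=[_]YY_   (B,_)→(A,_,right)
state=A head=0 tape=_[Y]Y_   (A,Y)→(B,Y,right)
state=B head=1 tape=_Y[Y]_   (B,Y)→(A,_,right)
state=A head=2 tape=_Y_[_]   (A,_)→(A,X,left)
state=A head=1 tape=_Y[_]X   (A,_)→(A,X,left)
state=A head=0 tape=_[Y]XX   (A,Y)→(B,Y,right)
state=B head=1 tape=_Y[X]X   (B,X)→(H,_,right)
state=H head=2 tape=_Y_[X]
The non-blank tape span at halt is Y_X.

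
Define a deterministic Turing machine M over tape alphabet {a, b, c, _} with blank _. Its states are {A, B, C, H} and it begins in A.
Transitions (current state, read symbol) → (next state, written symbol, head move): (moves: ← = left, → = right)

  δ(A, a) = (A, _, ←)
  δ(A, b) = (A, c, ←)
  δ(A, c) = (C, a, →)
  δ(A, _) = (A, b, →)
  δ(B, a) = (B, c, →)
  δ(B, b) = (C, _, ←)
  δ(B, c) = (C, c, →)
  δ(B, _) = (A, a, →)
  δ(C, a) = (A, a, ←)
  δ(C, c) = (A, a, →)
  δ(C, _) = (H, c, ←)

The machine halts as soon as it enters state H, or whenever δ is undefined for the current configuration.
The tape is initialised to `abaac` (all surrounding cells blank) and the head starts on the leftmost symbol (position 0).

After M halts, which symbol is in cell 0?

_

A | ___[a]baac   read a → write _, move ←, go to A
A | __[_]_baac   read _ → write b, move →, go to A
A | __b[_]baac   read _ → write b, move →, go to A
A | __bb[b]aac   read b → write c, move ←, go to A
A | __b[b]caac   read b → write c, move ←, go to A
A | __[b]ccaac   read b → write c, move ←, go to A
A | _[_]cccaac   read _ → write b, move →, go to A
A | _b[c]ccaac   read c → write a, move →, go to C
C | _ba[c]caac   read c → write a, move →, go to A
A | _baa[c]aac   read c → write a, move →, go to C
C | _baaa[a]ac   read a → write a, move ←, go to A
A | _baa[a]aac   read a → write _, move ←, go to A
A | _ba[a]_aac   read a → write _, move ←, go to A
A | _b[a]__aac   read a → write _, move ←, go to A
A | _[b]___aac   read b → write c, move ←, go to A
A | [_]c___aac   read _ → write b, move →, go to A
A | b[c]___aac   read c → write a, move →, go to C
C | ba[_]__aac   read _ → write c, move ←, go to H
H | b[a]c__aac
Cell 0 holds _ when M halts.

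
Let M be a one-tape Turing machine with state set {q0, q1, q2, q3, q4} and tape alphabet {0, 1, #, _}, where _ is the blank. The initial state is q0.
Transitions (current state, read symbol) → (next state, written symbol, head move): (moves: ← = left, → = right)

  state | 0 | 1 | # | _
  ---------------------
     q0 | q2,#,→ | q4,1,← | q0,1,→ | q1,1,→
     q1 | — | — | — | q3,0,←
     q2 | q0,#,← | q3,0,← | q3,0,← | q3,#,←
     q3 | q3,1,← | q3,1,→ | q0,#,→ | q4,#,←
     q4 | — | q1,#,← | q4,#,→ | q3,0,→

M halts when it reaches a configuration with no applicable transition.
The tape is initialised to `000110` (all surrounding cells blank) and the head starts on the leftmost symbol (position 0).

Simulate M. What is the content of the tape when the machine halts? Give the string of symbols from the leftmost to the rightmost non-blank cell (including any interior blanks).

11##111##

state=q0 head=0 tape=[0]00110___   (q0,0)→(q2,#,→)
state=q2 head=1 tape=#[0]0110___   (q2,0)→(q0,#,←)
state=q0 head=0 tape=[#]#0110___   (q0,#)→(q0,1,→)
state=q0 head=1 tape=1[#]0110___   (q0,#)→(q0,1,→)
state=q0 head=2 tape=11[0]110___   (q0,0)→(q2,#,→)
state=q2 head=3 tape=11#[1]10___   (q2,1)→(q3,0,←)
state=q3 head=2 tape=11[#]010___   (q3,#)→(q0,#,→)
state=q0 head=3 tape=11#[0]10___   (q0,0)→(q2,#,→)
state=q2 head=4 tape=11##[1]0___   (q2,1)→(q3,0,←)
state=q3 head=3 tape=11#[#]00___   (q3,#)→(q0,#,→)
state=q0 head=4 tape=11##[0]0___   (q0,0)→(q2,#,→)
state=q2 head=5 tape=11###[0]___   (q2,0)→(q0,#,←)
state=q0 head=4 tape=11##[#]#___   (q0,#)→(q0,1,→)
state=q0 head=5 tape=11##1[#]___   (q0,#)→(q0,1,→)
state=q0 head=6 tape=11##11[_]__   (q0,_)→(q1,1,→)
state=q1 head=7 tape=11##111[_]_   (q1,_)→(q3,0,←)
state=q3 head=6 tape=11##11[1]0_   (q3,1)→(q3,1,→)
state=q3 head=7 tape=11##111[0]_   (q3,0)→(q3,1,←)
state=q3 head=6 tape=11##11[1]1_   (q3,1)→(q3,1,→)
state=q3 head=7 tape=11##111[1]_   (q3,1)→(q3,1,→)
state=q3 head=8 tape=11##1111[_]   (q3,_)→(q4,#,←)
state=q4 head=7 tape=11##111[1]#   (q4,1)→(q1,#,←)
state=q1 head=6 tape=11##11[1]##
The non-blank tape span at halt is 11##111##.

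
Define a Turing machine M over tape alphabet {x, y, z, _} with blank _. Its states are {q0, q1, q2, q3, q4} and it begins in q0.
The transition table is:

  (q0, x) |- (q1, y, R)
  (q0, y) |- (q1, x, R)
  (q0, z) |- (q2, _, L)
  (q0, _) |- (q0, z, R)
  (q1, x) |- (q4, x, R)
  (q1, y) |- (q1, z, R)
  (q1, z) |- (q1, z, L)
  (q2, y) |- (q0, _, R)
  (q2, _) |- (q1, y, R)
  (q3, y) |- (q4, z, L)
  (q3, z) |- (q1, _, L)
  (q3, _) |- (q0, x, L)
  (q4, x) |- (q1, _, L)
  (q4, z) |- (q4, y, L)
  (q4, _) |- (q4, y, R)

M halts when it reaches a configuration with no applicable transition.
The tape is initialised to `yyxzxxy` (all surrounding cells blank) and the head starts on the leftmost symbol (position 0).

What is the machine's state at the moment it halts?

q0 | _[y]yxzxxy   read y → write x, move R, go to q1
q1 | _x[y]xzxxy   read y → write z, move R, go to q1
q1 | _xz[x]zxxy   read x → write x, move R, go to q4
q4 | _xzx[z]xxy   read z → write y, move L, go to q4
q4 | _xz[x]yxxy   read x → write _, move L, go to q1
q1 | _x[z]_yxxy   read z → write z, move L, go to q1
q1 | _[x]z_yxxy   read x → write x, move R, go to q4
q4 | _x[z]_yxxy   read z → write y, move L, go to q4
q4 | _[x]y_yxxy   read x → write _, move L, go to q1
q1 | [_]_y_yxxy
No transition is defined for (q1, _); M halts in state q1.

q1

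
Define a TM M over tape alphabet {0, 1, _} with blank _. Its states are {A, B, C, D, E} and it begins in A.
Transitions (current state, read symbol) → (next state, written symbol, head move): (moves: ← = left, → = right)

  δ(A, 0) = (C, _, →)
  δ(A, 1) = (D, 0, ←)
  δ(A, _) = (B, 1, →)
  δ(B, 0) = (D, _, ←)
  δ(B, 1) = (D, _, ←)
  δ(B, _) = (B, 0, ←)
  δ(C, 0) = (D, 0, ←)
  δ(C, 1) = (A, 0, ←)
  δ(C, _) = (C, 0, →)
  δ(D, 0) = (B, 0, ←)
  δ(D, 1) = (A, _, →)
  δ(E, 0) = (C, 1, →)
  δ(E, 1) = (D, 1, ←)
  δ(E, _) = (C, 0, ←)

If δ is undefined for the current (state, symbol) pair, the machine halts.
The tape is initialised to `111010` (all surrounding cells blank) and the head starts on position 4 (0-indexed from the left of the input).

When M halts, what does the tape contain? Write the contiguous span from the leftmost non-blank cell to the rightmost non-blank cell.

1_____0

state=A head=4 tape=1110[1]0_   (A,1)→(D,0,←)
state=D head=3 tape=111[0]00_   (D,0)→(B,0,←)
state=B head=2 tape=11[1]000_   (B,1)→(D,_,←)
state=D head=1 tape=1[1]_000_   (D,1)→(A,_,→)
state=A head=2 tape=1_[_]000_   (A,_)→(B,1,→)
state=B head=3 tape=1_1[0]00_   (B,0)→(D,_,←)
state=D head=2 tape=1_[1]_00_   (D,1)→(A,_,→)
state=A head=3 tape=1__[_]00_   (A,_)→(B,1,→)
state=B head=4 tape=1__1[0]0_   (B,0)→(D,_,←)
state=D head=3 tape=1__[1]_0_   (D,1)→(A,_,→)
state=A head=4 tape=1___[_]0_   (A,_)→(B,1,→)
state=B head=5 tape=1___1[0]_   (B,0)→(D,_,←)
state=D head=4 tape=1___[1]__   (D,1)→(A,_,→)
state=A head=5 tape=1____[_]_   (A,_)→(B,1,→)
state=B head=6 tape=1____1[_]   (B,_)→(B,0,←)
state=B head=5 tape=1____[1]0   (B,1)→(D,_,←)
state=D head=4 tape=1___[_]_0
The non-blank tape span at halt is 1_____0.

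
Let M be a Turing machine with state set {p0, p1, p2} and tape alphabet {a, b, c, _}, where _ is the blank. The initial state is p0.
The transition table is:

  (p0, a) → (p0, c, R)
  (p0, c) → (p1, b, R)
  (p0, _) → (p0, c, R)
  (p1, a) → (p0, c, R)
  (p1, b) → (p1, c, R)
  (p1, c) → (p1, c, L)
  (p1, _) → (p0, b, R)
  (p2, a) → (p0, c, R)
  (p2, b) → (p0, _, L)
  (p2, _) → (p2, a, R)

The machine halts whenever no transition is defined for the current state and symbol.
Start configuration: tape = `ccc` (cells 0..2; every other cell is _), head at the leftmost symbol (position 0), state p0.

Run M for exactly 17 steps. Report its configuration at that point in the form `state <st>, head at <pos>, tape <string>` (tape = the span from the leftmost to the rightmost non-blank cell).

state p1, head at -1, tape bbccc

state=p0 head=0 tape=__[c]cc   (p0,c)→(p1,b,R)
state=p1 head=1 tape=__b[c]c   (p1,c)→(p1,c,L)
state=p1 head=0 tape=__[b]cc   (p1,b)→(p1,c,R)
state=p1 head=1 tape=__c[c]c   (p1,c)→(p1,c,L)
state=p1 head=0 tape=__[c]cc   (p1,c)→(p1,c,L)
state=p1 head=-1 tape=_[_]ccc   (p1,_)→(p0,b,R)
state=p0 head=0 tape=_b[c]cc   (p0,c)→(p1,b,R)
state=p1 head=1 tape=_bb[c]c   (p1,c)→(p1,c,L)
state=p1 head=0 tape=_b[b]cc   (p1,b)→(p1,c,R)
state=p1 head=1 tape=_bc[c]c   (p1,c)→(p1,c,L)
state=p1 head=0 tape=_b[c]cc   (p1,c)→(p1,c,L)
state=p1 head=-1 tape=_[b]ccc   (p1,b)→(p1,c,R)
state=p1 head=0 tape=_c[c]cc   (p1,c)→(p1,c,L)
state=p1 head=-1 tape=_[c]ccc   (p1,c)→(p1,c,L)
state=p1 head=-2 tape=[_]cccc   (p1,_)→(p0,b,R)
state=p0 head=-1 tape=b[c]ccc   (p0,c)→(p1,b,R)
state=p1 head=0 tape=bb[c]cc   (p1,c)→(p1,c,L)
state=p1 head=-1 tape=b[b]ccc
After 17 steps: state p1, head at -1, tape bbccc.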